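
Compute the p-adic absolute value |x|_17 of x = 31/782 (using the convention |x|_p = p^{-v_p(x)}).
|31/782|_17 = 17

Step 1 — compute v_17(x) by factoring powers of 17 out of the numerator and denominator: v_17(31/782) = -1. Step 2 — apply |x|_p = p^{-v_p(x)} = 17^{1} = 17.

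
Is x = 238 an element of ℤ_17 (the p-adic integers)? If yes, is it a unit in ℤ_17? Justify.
x ∈ ℤ_17 but not a unit; v_17(x) = 1 > 0

ℤ_17 = {x ∈ ℚ_17 : v_17(x) ≥ 0} and ℤ_17^× = {x ∈ ℤ_17 : v_17(x) = 0}. Here v_17(238) = v_17(num) − v_17(den) = 1; compare against these criteria.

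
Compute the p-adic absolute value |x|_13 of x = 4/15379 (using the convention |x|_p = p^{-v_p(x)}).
|4/15379|_13 = 2197

Step 1 — compute v_13(x) by factoring powers of 13 out of the numerator and denominator: v_13(4/15379) = -3. Step 2 — apply |x|_p = p^{-v_p(x)} = 13^{3} = 2197.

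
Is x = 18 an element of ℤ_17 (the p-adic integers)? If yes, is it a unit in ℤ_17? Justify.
x ∈ ℤ_17^× (unit); v_17(x) = 0

ℤ_17 = {x ∈ ℚ_17 : v_17(x) ≥ 0} and ℤ_17^× = {x ∈ ℤ_17 : v_17(x) = 0}. Here v_17(18) = v_17(num) − v_17(den) = 0; compare against these criteria.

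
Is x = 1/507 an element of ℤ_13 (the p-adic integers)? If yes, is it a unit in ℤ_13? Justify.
x ∉ ℤ_13 (v_13(x) = -2 < 0)

ℤ_13 = {x ∈ ℚ_13 : v_13(x) ≥ 0} and ℤ_13^× = {x ∈ ℤ_13 : v_13(x) = 0}. Here v_13(1/507) = v_13(num) − v_13(den) = -2; compare against these criteria.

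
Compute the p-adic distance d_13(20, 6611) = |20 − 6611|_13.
d_13(20, 6611) = 1/2197

Step 1 — x − y = 20 − 6611 = -6591. Step 2 — v_13(-6591) = 3 (factor: -6591 = −(13^3 · 3); the sign does not affect v_p). Step 3 — |x − y|_13 = 13^{-3} = 1/2197.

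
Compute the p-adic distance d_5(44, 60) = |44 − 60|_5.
d_5(44, 60) = 1

Step 1 — x − y = 44 − 60 = -16. Step 2 — v_5(-16) = 0 (factor: -16 = −(5^0 · 16); the sign does not affect v_p). Step 3 — |x − y|_5 = 5^{0} = 1.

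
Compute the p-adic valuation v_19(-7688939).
v_19(-7688939) = 4

v_19(n) is the largest exponent k such that 19^k divides n. Factor out: -7688939 = -19^4 · 59. (Sign doesn't affect v_p.) So v_19(-7688939) = 4.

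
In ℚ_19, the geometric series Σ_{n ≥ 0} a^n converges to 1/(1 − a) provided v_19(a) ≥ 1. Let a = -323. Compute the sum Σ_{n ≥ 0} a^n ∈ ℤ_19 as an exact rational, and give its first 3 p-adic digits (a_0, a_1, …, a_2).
Σ a^n = 1/(1 − a) = 1/324;  first 3 digits = (1, 2, 3)

v_19(a) = 1 ≥ 1, so the series converges in ℤ_19 to 1/(1 − a) = 1/(1 − (-323)) = 1/324. Expand this rational in ℤ_19: compute digits iteratively via d_i = x_i mod 19, x_{i+1} = (x_i − d_i)/19. The first 3 digits are (1, 2, 3).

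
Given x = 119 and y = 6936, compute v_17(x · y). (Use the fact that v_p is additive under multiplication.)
v_17(825384) = 3

v_p(x) = 1 (factor: 119 = 17^1 · 7); v_p(y) = 2 (factor: 6936 = 17^2 · 24). Additivity: v_p(xy) = v_p(x) + v_p(y) = 1 + 2 = 3. (Direct check: xy = 825384 = 17^3 · (168).)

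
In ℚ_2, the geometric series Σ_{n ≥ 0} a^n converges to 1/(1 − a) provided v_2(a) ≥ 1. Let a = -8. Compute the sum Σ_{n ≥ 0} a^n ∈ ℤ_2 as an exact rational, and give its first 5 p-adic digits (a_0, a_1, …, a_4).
Σ a^n = 1/(1 − a) = 1/9;  first 5 digits = (1, 0, 0, 1, 1)

v_2(a) = 3 ≥ 1, so the series converges in ℤ_2 to 1/(1 − a) = 1/(1 − (-8)) = 1/9. Expand this rational in ℤ_2: compute digits iteratively via d_i = x_i mod 2, x_{i+1} = (x_i − d_i)/2. The first 5 digits are (1, 0, 0, 1, 1).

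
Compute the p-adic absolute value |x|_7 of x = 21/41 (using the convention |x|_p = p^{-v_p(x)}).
|21/41|_7 = 1/7

Step 1 — compute v_7(x) by factoring powers of 7 out of the numerator and denominator: v_7(21/41) = 1. Step 2 — apply |x|_p = p^{-v_p(x)} = 7^{-1} = 1/7.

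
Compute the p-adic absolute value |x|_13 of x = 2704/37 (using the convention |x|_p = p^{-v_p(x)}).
|2704/37|_13 = 1/169

Step 1 — compute v_13(x) by factoring powers of 13 out of the numerator and denominator: v_13(2704/37) = 2. Step 2 — apply |x|_p = p^{-v_p(x)} = 13^{-2} = 1/169.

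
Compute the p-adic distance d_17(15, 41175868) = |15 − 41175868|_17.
d_17(15, 41175868) = 1/1419857

Step 1 — x − y = 15 − 41175868 = -41175853. Step 2 — v_17(-41175853) = 5 (factor: -41175853 = −(17^5 · 29); the sign does not affect v_p). Step 3 — |x − y|_17 = 17^{-5} = 1/1419857.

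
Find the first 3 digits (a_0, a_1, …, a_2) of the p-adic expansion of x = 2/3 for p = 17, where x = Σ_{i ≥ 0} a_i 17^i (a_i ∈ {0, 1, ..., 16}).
(a_0, …, a_2) = (12, 5, 11)

v_17(2/3) = 0 (numerator and denominator both coprime to 17), so x ∈ ℤ_17^×. Compute digits iteratively via a_i = x_i mod 17, x_{i+1} = (x_i − a_i)/17, with x_0 = x:
  x_0 = 2/3;  a_0 = 12;  x_1 = (x_0 − 12)/17 = -2/3
  x_1 = -2/3;  a_1 = 5;  x_2 = (x_1 − 5)/17 = -1/3
  x_2 = -1/3;  a_2 = 11;  x_3 = (x_2 − 11)/17 = -2/3
Digits: (12, 5, 11).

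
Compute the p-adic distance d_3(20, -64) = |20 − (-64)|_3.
d_3(20, -64) = 1/3

Step 1 — x − y = 20 − (-64) = 84. Step 2 — v_3(84) = 1 (factor: 84 = (3^1 · 28); the sign does not affect v_p). Step 3 — |x − y|_3 = 3^{-1} = 1/3.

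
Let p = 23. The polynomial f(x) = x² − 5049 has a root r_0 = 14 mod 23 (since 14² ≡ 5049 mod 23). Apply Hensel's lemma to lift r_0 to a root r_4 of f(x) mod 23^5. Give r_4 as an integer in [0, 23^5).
r_4 = 5564266 (mod 6436343)

Hensel's recurrence: r_{i+1} = r_i − f(r_i)·(f′(r_i))^{-1} mod 23^{i+2}, with f′(x) = 2x. Iterate:
  r_0 = 14 (mod 23)
  r_1 = 244 (mod 529)
  r_2 = 3947 (mod 12167)
  r_3 = 247287 (mod 279841)
  r_4 = 5564266 (mod 6436343)
Final: r_4 = 5564266, and one checks f(r_4) ≡ 0 mod 23^5.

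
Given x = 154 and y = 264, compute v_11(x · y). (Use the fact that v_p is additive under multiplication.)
v_11(40656) = 2

v_p(x) = 1 (factor: 154 = 11^1 · 14); v_p(y) = 1 (factor: 264 = 11^1 · 24). Additivity: v_p(xy) = v_p(x) + v_p(y) = 1 + 1 = 2. (Direct check: xy = 40656 = 11^2 · (336).)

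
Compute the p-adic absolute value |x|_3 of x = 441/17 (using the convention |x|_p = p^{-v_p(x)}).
|441/17|_3 = 1/9

Step 1 — compute v_3(x) by factoring powers of 3 out of the numerator and denominator: v_3(441/17) = 2. Step 2 — apply |x|_p = p^{-v_p(x)} = 3^{-2} = 1/9.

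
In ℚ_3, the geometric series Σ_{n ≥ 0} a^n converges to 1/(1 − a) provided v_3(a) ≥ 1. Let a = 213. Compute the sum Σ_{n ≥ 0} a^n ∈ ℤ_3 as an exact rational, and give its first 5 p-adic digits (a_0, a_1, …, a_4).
Σ a^n = 1/(1 − a) = -1/212;  first 5 digits = (1, 2, 0, 1, 2)

v_3(a) = 1 ≥ 1, so the series converges in ℤ_3 to 1/(1 − a) = 1/(1 − 213) = -1/212. Expand this rational in ℤ_3: compute digits iteratively via d_i = x_i mod 3, x_{i+1} = (x_i − d_i)/3. The first 5 digits are (1, 2, 0, 1, 2).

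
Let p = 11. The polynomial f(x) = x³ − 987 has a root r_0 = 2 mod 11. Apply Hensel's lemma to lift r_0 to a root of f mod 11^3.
r_2 = 134 (mod 1331)

Hensel: r_{i+1} = r_i − f(r_i)/f′(r_i) mod 11^{i+2}, where f′(x) = 3x². Iterate:
  r_0 = 2 (mod 11)
  r_1 = 13 (mod 121)
  r_2 = 134 (mod 1331)
Final: r = 134 with f(r) ≡ 0 mod 11^3.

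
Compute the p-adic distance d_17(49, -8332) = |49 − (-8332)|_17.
d_17(49, -8332) = 1/289

Step 1 — x − y = 49 − (-8332) = 8381. Step 2 — v_17(8381) = 2 (factor: 8381 = (17^2 · 29); the sign does not affect v_p). Step 3 — |x − y|_17 = 17^{-2} = 1/289.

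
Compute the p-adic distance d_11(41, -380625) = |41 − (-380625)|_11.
d_11(41, -380625) = 1/14641

Step 1 — x − y = 41 − (-380625) = 380666. Step 2 — v_11(380666) = 4 (factor: 380666 = (11^4 · 26); the sign does not affect v_p). Step 3 — |x − y|_11 = 11^{-4} = 1/14641.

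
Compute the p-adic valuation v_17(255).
v_17(255) = 1

v_17(n) is the largest exponent k such that 17^k divides n. Factor out: 255 = 17^1 · 15. (Sign doesn't affect v_p.) So v_17(255) = 1.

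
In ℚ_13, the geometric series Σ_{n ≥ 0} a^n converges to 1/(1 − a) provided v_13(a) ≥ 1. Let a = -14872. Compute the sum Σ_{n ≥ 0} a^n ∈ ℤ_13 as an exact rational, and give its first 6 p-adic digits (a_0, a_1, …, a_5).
Σ a^n = 1/(1 − a) = 1/14873;  first 6 digits = (1, 0, 3, 6, 8, 10)

v_13(a) = 2 ≥ 1, so the series converges in ℤ_13 to 1/(1 − a) = 1/(1 − (-14872)) = 1/14873. Expand this rational in ℤ_13: compute digits iteratively via d_i = x_i mod 13, x_{i+1} = (x_i − d_i)/13. The first 6 digits are (1, 0, 3, 6, 8, 10).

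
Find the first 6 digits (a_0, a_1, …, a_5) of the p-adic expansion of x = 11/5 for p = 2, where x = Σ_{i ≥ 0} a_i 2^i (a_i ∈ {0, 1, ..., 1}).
(a_0, …, a_5) = (1, 1, 1, 1, 0, 0)

v_2(11/5) = 0 (numerator and denominator both coprime to 2), so x ∈ ℤ_2^×. Compute digits iteratively via a_i = x_i mod 2, x_{i+1} = (x_i − a_i)/2, with x_0 = x:
  x_0 = 11/5;  a_0 = 1;  x_1 = (x_0 − 1)/2 = 3/5
  x_1 = 3/5;  a_1 = 1;  x_2 = (x_1 − 1)/2 = -1/5
  x_2 = -1/5;  a_2 = 1;  x_3 = (x_2 − 1)/2 = -3/5
  x_3 = -3/5;  a_3 = 1;  x_4 = (x_3 − 1)/2 = -4/5
  x_4 = -4/5;  a_4 = 0;  x_5 = (x_4 − 0)/2 = -2/5
  x_5 = -2/5;  a_5 = 0;  x_6 = (x_5 − 0)/2 = -1/5
Digits: (1, 1, 1, 1, 0, 0).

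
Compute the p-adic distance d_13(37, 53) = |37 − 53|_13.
d_13(37, 53) = 1

Step 1 — x − y = 37 − 53 = -16. Step 2 — v_13(-16) = 0 (factor: -16 = −(13^0 · 16); the sign does not affect v_p). Step 3 — |x − y|_13 = 13^{0} = 1.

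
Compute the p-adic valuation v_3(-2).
v_3(-2) = 0

v_3(n) is the largest exponent k such that 3^k divides n. Factor out: -2 = -3^0 · 2. (Sign doesn't affect v_p.) So v_3(-2) = 0.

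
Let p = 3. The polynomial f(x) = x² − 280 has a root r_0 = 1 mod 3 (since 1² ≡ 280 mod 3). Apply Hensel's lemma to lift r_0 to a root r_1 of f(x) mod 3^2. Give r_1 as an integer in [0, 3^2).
r_1 = 1 (mod 9)

Hensel's recurrence: r_{i+1} = r_i − f(r_i)·(f′(r_i))^{-1} mod 3^{i+2}, with f′(x) = 2x. Iterate:
  r_0 = 1 (mod 3)
  r_1 = 1 (mod 9)
Final: r_1 = 1, and one checks f(r_1) ≡ 0 mod 3^2.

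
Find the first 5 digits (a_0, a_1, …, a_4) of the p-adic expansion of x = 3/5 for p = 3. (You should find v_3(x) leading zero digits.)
(a_0, …, a_4) = (0, 2, 0, 1, 2)

v_3(3/5) = 1, so a_0 = ... = a_0 = 0. Factor out: x = 3^1 · u with u = 1/5 a unit in ℤ_3. Expand u iteratively via a_{v+i} = u_i mod 3, u_{i+1} = (u_i − a_{v+i})/3:
  u_0 = 1/5;  a_1 = 2;  u_1 = (u_0 − 2)/3 = -3/5
  u_1 = -3/5;  a_2 = 0;  u_2 = (u_1 − 0)/3 = -1/5
  u_2 = -1/5;  a_3 = 1;  u_3 = (u_2 − 1)/3 = -2/5
  u_3 = -2/5;  a_4 = 2;  u_4 = (u_3 − 2)/3 = -4/5
Digits: (0, 2, 0, 1, 2).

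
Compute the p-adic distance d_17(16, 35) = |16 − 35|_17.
d_17(16, 35) = 1

Step 1 — x − y = 16 − 35 = -19. Step 2 — v_17(-19) = 0 (factor: -19 = −(17^0 · 19); the sign does not affect v_p). Step 3 — |x − y|_17 = 17^{0} = 1.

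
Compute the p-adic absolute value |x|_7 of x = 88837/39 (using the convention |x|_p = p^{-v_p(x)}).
|88837/39|_7 = 1/2401

Step 1 — compute v_7(x) by factoring powers of 7 out of the numerator and denominator: v_7(88837/39) = 4. Step 2 — apply |x|_p = p^{-v_p(x)} = 7^{-4} = 1/2401.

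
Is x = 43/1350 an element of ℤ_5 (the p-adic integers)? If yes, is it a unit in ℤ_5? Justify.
x ∉ ℤ_5 (v_5(x) = -2 < 0)

ℤ_5 = {x ∈ ℚ_5 : v_5(x) ≥ 0} and ℤ_5^× = {x ∈ ℤ_5 : v_5(x) = 0}. Here v_5(43/1350) = v_5(num) − v_5(den) = -2; compare against these criteria.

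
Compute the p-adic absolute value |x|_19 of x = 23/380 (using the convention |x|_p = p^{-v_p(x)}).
|23/380|_19 = 19

Step 1 — compute v_19(x) by factoring powers of 19 out of the numerator and denominator: v_19(23/380) = -1. Step 2 — apply |x|_p = p^{-v_p(x)} = 19^{1} = 19.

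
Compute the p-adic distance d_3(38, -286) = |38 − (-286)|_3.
d_3(38, -286) = 1/81

Step 1 — x − y = 38 − (-286) = 324. Step 2 — v_3(324) = 4 (factor: 324 = (3^4 · 4); the sign does not affect v_p). Step 3 — |x − y|_3 = 3^{-4} = 1/81.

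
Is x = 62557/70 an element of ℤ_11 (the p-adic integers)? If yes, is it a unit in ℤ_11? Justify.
x ∈ ℤ_11 but not a unit; v_11(x) = 3 > 0

ℤ_11 = {x ∈ ℚ_11 : v_11(x) ≥ 0} and ℤ_11^× = {x ∈ ℤ_11 : v_11(x) = 0}. Here v_11(62557/70) = v_11(num) − v_11(den) = 3; compare against these criteria.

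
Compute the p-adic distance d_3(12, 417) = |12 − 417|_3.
d_3(12, 417) = 1/81

Step 1 — x − y = 12 − 417 = -405. Step 2 — v_3(-405) = 4 (factor: -405 = −(3^4 · 5); the sign does not affect v_p). Step 3 — |x − y|_3 = 3^{-4} = 1/81.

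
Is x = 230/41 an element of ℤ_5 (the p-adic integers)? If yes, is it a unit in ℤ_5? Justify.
x ∈ ℤ_5 but not a unit; v_5(x) = 1 > 0

ℤ_5 = {x ∈ ℚ_5 : v_5(x) ≥ 0} and ℤ_5^× = {x ∈ ℤ_5 : v_5(x) = 0}. Here v_5(230/41) = v_5(num) − v_5(den) = 1; compare against these criteria.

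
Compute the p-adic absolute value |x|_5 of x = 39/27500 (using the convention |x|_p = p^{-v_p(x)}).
|39/27500|_5 = 625

Step 1 — compute v_5(x) by factoring powers of 5 out of the numerator and denominator: v_5(39/27500) = -4. Step 2 — apply |x|_p = p^{-v_p(x)} = 5^{4} = 625.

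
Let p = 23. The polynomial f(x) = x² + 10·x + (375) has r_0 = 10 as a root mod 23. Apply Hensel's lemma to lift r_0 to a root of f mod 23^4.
r_3 = 23355 (mod 279841)

Hensel: r_{i+1} = r_i − f(r_i)·(f′(r_i))^{-1} mod 23^{i+2}, f′(x) = 2x + 10. Iterate:
  r_0 = 10 (mod 23)
  r_1 = 79 (mod 529)
  r_2 = 11188 (mod 12167)
  r_3 = 23355 (mod 279841)
Final: r = 23355 satisfies f(r) ≡ 0 mod 23^4.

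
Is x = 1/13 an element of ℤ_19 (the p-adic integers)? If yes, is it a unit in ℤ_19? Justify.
x ∈ ℤ_19^× (unit); v_19(x) = 0

ℤ_19 = {x ∈ ℚ_19 : v_19(x) ≥ 0} and ℤ_19^× = {x ∈ ℤ_19 : v_19(x) = 0}. Here v_19(1/13) = v_19(num) − v_19(den) = 0; compare against these criteria.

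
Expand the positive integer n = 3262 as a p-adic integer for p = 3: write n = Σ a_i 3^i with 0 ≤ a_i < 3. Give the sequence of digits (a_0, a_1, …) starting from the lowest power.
(a_0, a_1, …) = (1, 1, 2, 0, 1, 1, 1, 1)

Repeated division by 3 gives the digits low-to-high: 3262 = 1 + 1·3^1 + 2·3^2 + 1·3^4 + 1·3^5 + 1·3^6 + 1·3^7. Digit sequence: (1, 1, 2, 0, 1, 1, 1, 1).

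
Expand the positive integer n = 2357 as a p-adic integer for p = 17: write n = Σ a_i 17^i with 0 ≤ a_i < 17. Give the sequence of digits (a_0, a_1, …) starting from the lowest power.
(a_0, a_1, …) = (11, 2, 8)

Repeated division by 17 gives the digits low-to-high: 2357 = 11 + 2·17^1 + 8·17^2. Digit sequence: (11, 2, 8).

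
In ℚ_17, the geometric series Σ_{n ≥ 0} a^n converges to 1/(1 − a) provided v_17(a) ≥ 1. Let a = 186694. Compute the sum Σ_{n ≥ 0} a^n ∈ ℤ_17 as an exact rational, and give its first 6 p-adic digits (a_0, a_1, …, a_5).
Σ a^n = 1/(1 − a) = -1/186693;  first 6 digits = (1, 0, 0, 4, 2, 0)

v_17(a) = 3 ≥ 1, so the series converges in ℤ_17 to 1/(1 − a) = 1/(1 − 186694) = -1/186693. Expand this rational in ℤ_17: compute digits iteratively via d_i = x_i mod 17, x_{i+1} = (x_i − d_i)/17. The first 6 digits are (1, 0, 0, 4, 2, 0).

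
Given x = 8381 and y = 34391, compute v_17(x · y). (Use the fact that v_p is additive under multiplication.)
v_17(288230971) = 5

v_p(x) = 2 (factor: 8381 = 17^2 · 29); v_p(y) = 3 (factor: 34391 = 17^3 · 7). Additivity: v_p(xy) = v_p(x) + v_p(y) = 2 + 3 = 5. (Direct check: xy = 288230971 = 17^5 · (203).)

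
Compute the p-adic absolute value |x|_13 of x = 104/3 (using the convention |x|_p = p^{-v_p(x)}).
|104/3|_13 = 1/13

Step 1 — compute v_13(x) by factoring powers of 13 out of the numerator and denominator: v_13(104/3) = 1. Step 2 — apply |x|_p = p^{-v_p(x)} = 13^{-1} = 1/13.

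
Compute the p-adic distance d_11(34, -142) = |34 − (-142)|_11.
d_11(34, -142) = 1/11

Step 1 — x − y = 34 − (-142) = 176. Step 2 — v_11(176) = 1 (factor: 176 = (11^1 · 16); the sign does not affect v_p). Step 3 — |x − y|_11 = 11^{-1} = 1/11.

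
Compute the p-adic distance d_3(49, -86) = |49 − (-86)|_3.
d_3(49, -86) = 1/27

Step 1 — x − y = 49 − (-86) = 135. Step 2 — v_3(135) = 3 (factor: 135 = (3^3 · 5); the sign does not affect v_p). Step 3 — |x − y|_3 = 3^{-3} = 1/27.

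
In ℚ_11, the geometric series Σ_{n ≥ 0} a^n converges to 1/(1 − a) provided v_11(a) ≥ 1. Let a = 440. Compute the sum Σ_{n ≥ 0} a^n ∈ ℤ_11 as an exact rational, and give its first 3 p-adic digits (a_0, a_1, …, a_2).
Σ a^n = 1/(1 − a) = -1/439;  first 3 digits = (1, 7, 8)

v_11(a) = 1 ≥ 1, so the series converges in ℤ_11 to 1/(1 − a) = 1/(1 − 440) = -1/439. Expand this rational in ℤ_11: compute digits iteratively via d_i = x_i mod 11, x_{i+1} = (x_i − d_i)/11. The first 3 digits are (1, 7, 8).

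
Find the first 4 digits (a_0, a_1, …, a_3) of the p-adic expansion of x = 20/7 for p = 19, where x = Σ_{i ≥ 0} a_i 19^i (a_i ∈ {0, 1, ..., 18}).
(a_0, …, a_3) = (11, 5, 16, 10)

v_19(20/7) = 0 (numerator and denominator both coprime to 19), so x ∈ ℤ_19^×. Compute digits iteratively via a_i = x_i mod 19, x_{i+1} = (x_i − a_i)/19, with x_0 = x:
  x_0 = 20/7;  a_0 = 11;  x_1 = (x_0 − 11)/19 = -3/7
  x_1 = -3/7;  a_1 = 5;  x_2 = (x_1 − 5)/19 = -2/7
  x_2 = -2/7;  a_2 = 16;  x_3 = (x_2 − 16)/19 = -6/7
  x_3 = -6/7;  a_3 = 10;  x_4 = (x_3 − 10)/19 = -4/7
Digits: (11, 5, 16, 10).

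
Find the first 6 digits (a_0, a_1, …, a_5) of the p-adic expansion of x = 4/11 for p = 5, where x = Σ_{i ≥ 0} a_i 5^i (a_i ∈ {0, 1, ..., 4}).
(a_0, …, a_5) = (4, 2, 4, 0, 3, 3)

v_5(4/11) = 0 (numerator and denominator both coprime to 5), so x ∈ ℤ_5^×. Compute digits iteratively via a_i = x_i mod 5, x_{i+1} = (x_i − a_i)/5, with x_0 = x:
  x_0 = 4/11;  a_0 = 4;  x_1 = (x_0 − 4)/5 = -8/11
  x_1 = -8/11;  a_1 = 2;  x_2 = (x_1 − 2)/5 = -6/11
  x_2 = -6/11;  a_2 = 4;  x_3 = (x_2 − 4)/5 = -10/11
  x_3 = -10/11;  a_3 = 0;  x_4 = (x_3 − 0)/5 = -2/11
  x_4 = -2/11;  a_4 = 3;  x_5 = (x_4 − 3)/5 = -7/11
  x_5 = -7/11;  a_5 = 3;  x_6 = (x_5 − 3)/5 = -8/11
Digits: (4, 2, 4, 0, 3, 3).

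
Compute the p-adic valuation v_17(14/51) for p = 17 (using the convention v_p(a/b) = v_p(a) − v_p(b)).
v_17(14/51) = -1

Factor powers of 17 from the numerator and denominator of the reduced fraction: 14 = 17^0 · 14 and 51 = 17^1 · 3. Apply v_p(a/b) = v_p(a) − v_p(b): v_17(14/51) = 0 − 1 = -1.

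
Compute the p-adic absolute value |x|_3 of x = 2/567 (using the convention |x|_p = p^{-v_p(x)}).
|2/567|_3 = 81

Step 1 — compute v_3(x) by factoring powers of 3 out of the numerator and denominator: v_3(2/567) = -4. Step 2 — apply |x|_p = p^{-v_p(x)} = 3^{4} = 81.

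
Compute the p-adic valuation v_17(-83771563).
v_17(-83771563) = 5

v_17(n) is the largest exponent k such that 17^k divides n. Factor out: -83771563 = -17^5 · 59. (Sign doesn't affect v_p.) So v_17(-83771563) = 5.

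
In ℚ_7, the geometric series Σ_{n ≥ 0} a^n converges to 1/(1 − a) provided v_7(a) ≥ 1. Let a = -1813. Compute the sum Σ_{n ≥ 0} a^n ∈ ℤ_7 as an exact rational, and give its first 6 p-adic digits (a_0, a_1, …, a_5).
Σ a^n = 1/(1 − a) = 1/1814;  first 6 digits = (1, 0, 5, 1, 3, 6)

v_7(a) = 2 ≥ 1, so the series converges in ℤ_7 to 1/(1 − a) = 1/(1 − (-1813)) = 1/1814. Expand this rational in ℤ_7: compute digits iteratively via d_i = x_i mod 7, x_{i+1} = (x_i − d_i)/7. The first 6 digits are (1, 0, 5, 1, 3, 6).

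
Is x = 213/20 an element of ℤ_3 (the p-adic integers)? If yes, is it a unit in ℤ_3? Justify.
x ∈ ℤ_3 but not a unit; v_3(x) = 1 > 0

ℤ_3 = {x ∈ ℚ_3 : v_3(x) ≥ 0} and ℤ_3^× = {x ∈ ℤ_3 : v_3(x) = 0}. Here v_3(213/20) = v_3(num) − v_3(den) = 1; compare against these criteria.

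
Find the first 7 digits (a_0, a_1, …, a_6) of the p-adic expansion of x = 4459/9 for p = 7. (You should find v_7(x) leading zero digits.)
(a_0, …, a_6) = (0, 0, 0, 3, 6, 3, 1)

v_7(4459/9) = 3, so a_0 = ... = a_2 = 0. Factor out: x = 7^3 · u with u = 13/9 a unit in ℤ_7. Expand u iteratively via a_{v+i} = u_i mod 7, u_{i+1} = (u_i − a_{v+i})/7:
  u_0 = 13/9;  a_3 = 3;  u_1 = (u_0 − 3)/7 = -2/9
  u_1 = -2/9;  a_4 = 6;  u_2 = (u_1 − 6)/7 = -8/9
  u_2 = -8/9;  a_5 = 3;  u_3 = (u_2 − 3)/7 = -5/9
  u_3 = -5/9;  a_6 = 1;  u_4 = (u_3 − 1)/7 = -2/9
Digits: (0, 0, 0, 3, 6, 3, 1).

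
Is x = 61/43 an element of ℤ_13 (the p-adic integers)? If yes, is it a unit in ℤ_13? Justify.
x ∈ ℤ_13^× (unit); v_13(x) = 0

ℤ_13 = {x ∈ ℚ_13 : v_13(x) ≥ 0} and ℤ_13^× = {x ∈ ℤ_13 : v_13(x) = 0}. Here v_13(61/43) = v_13(num) − v_13(den) = 0; compare against these criteria.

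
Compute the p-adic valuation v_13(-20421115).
v_13(-20421115) = 5

v_13(n) is the largest exponent k such that 13^k divides n. Factor out: -20421115 = -13^5 · 55. (Sign doesn't affect v_p.) So v_13(-20421115) = 5.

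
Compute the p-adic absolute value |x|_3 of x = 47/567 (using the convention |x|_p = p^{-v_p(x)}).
|47/567|_3 = 81

Step 1 — compute v_3(x) by factoring powers of 3 out of the numerator and denominator: v_3(47/567) = -4. Step 2 — apply |x|_p = p^{-v_p(x)} = 3^{4} = 81.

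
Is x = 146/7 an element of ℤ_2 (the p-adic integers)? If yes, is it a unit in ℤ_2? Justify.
x ∈ ℤ_2 but not a unit; v_2(x) = 1 > 0

ℤ_2 = {x ∈ ℚ_2 : v_2(x) ≥ 0} and ℤ_2^× = {x ∈ ℤ_2 : v_2(x) = 0}. Here v_2(146/7) = v_2(num) − v_2(den) = 1; compare against these criteria.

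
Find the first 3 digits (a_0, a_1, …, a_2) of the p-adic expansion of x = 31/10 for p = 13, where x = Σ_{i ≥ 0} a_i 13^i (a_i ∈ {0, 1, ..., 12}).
(a_0, …, a_2) = (7, 1, 9)

v_13(31/10) = 0 (numerator and denominator both coprime to 13), so x ∈ ℤ_13^×. Compute digits iteratively via a_i = x_i mod 13, x_{i+1} = (x_i − a_i)/13, with x_0 = x:
  x_0 = 31/10;  a_0 = 7;  x_1 = (x_0 − 7)/13 = -3/10
  x_1 = -3/10;  a_1 = 1;  x_2 = (x_1 − 1)/13 = -1/10
  x_2 = -1/10;  a_2 = 9;  x_3 = (x_2 − 9)/13 = -7/10
Digits: (7, 1, 9).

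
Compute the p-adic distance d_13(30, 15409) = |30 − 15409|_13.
d_13(30, 15409) = 1/2197

Step 1 — x − y = 30 − 15409 = -15379. Step 2 — v_13(-15379) = 3 (factor: -15379 = −(13^3 · 7); the sign does not affect v_p). Step 3 — |x − y|_13 = 13^{-3} = 1/2197.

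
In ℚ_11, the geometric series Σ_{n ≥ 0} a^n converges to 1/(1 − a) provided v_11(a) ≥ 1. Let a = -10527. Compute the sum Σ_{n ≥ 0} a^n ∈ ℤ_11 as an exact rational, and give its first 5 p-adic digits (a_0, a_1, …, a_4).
Σ a^n = 1/(1 − a) = 1/10528;  first 5 digits = (1, 0, 1, 3, 0)

v_11(a) = 2 ≥ 1, so the series converges in ℤ_11 to 1/(1 − a) = 1/(1 − (-10527)) = 1/10528. Expand this rational in ℤ_11: compute digits iteratively via d_i = x_i mod 11, x_{i+1} = (x_i − d_i)/11. The first 5 digits are (1, 0, 1, 3, 0).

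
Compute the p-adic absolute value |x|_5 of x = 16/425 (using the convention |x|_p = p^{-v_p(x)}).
|16/425|_5 = 25

Step 1 — compute v_5(x) by factoring powers of 5 out of the numerator and denominator: v_5(16/425) = -2. Step 2 — apply |x|_p = p^{-v_p(x)} = 5^{2} = 25.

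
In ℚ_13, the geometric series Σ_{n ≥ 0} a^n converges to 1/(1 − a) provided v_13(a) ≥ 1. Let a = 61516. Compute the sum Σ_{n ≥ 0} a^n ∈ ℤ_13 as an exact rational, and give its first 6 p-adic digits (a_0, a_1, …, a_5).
Σ a^n = 1/(1 − a) = -1/61515;  first 6 digits = (1, 0, 0, 2, 2, 0)

v_13(a) = 3 ≥ 1, so the series converges in ℤ_13 to 1/(1 − a) = 1/(1 − 61516) = -1/61515. Expand this rational in ℤ_13: compute digits iteratively via d_i = x_i mod 13, x_{i+1} = (x_i − d_i)/13. The first 6 digits are (1, 0, 0, 2, 2, 0).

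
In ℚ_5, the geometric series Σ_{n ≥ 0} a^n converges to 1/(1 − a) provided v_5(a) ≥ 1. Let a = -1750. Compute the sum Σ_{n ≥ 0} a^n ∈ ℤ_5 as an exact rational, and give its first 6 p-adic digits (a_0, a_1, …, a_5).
Σ a^n = 1/(1 − a) = 1/1751;  first 6 digits = (1, 0, 0, 1, 2, 4)

v_5(a) = 3 ≥ 1, so the series converges in ℤ_5 to 1/(1 − a) = 1/(1 − (-1750)) = 1/1751. Expand this rational in ℤ_5: compute digits iteratively via d_i = x_i mod 5, x_{i+1} = (x_i − d_i)/5. The first 6 digits are (1, 0, 0, 1, 2, 4).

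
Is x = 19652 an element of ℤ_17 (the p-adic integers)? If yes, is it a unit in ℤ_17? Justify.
x ∈ ℤ_17 but not a unit; v_17(x) = 3 > 0

ℤ_17 = {x ∈ ℚ_17 : v_17(x) ≥ 0} and ℤ_17^× = {x ∈ ℤ_17 : v_17(x) = 0}. Here v_17(19652) = v_17(num) − v_17(den) = 3; compare against these criteria.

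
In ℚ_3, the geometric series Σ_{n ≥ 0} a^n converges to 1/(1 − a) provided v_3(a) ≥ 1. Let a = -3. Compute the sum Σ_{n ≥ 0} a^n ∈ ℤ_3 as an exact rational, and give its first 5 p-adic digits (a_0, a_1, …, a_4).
Σ a^n = 1/(1 − a) = 1/4;  first 5 digits = (1, 2, 0, 2, 0)

v_3(a) = 1 ≥ 1, so the series converges in ℤ_3 to 1/(1 − a) = 1/(1 − (-3)) = 1/4. Expand this rational in ℤ_3: compute digits iteratively via d_i = x_i mod 3, x_{i+1} = (x_i − d_i)/3. The first 5 digits are (1, 2, 0, 2, 0).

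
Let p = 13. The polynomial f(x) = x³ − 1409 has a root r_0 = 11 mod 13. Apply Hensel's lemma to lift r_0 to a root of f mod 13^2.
r_1 = 102 (mod 169)

Hensel: r_{i+1} = r_i − f(r_i)/f′(r_i) mod 13^{i+2}, where f′(x) = 3x². Iterate:
  r_0 = 11 (mod 13)
  r_1 = 102 (mod 169)
Final: r = 102 with f(r) ≡ 0 mod 13^2.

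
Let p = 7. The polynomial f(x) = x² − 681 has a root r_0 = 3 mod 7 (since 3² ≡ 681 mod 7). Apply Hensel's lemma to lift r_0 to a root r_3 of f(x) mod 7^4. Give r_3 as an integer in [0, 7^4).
r_3 = 311 (mod 2401)

Hensel's recurrence: r_{i+1} = r_i − f(r_i)·(f′(r_i))^{-1} mod 7^{i+2}, with f′(x) = 2x. Iterate:
  r_0 = 3 (mod 7)
  r_1 = 17 (mod 49)
  r_2 = 311 (mod 343)
  r_3 = 311 (mod 2401)
Final: r_3 = 311, and one checks f(r_3) ≡ 0 mod 7^4.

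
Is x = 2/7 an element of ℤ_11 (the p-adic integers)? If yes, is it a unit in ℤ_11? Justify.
x ∈ ℤ_11^× (unit); v_11(x) = 0

ℤ_11 = {x ∈ ℚ_11 : v_11(x) ≥ 0} and ℤ_11^× = {x ∈ ℤ_11 : v_11(x) = 0}. Here v_11(2/7) = v_11(num) − v_11(den) = 0; compare against these criteria.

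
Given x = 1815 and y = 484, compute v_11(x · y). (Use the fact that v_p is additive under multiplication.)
v_11(878460) = 4

v_p(x) = 2 (factor: 1815 = 11^2 · 15); v_p(y) = 2 (factor: 484 = 11^2 · 4). Additivity: v_p(xy) = v_p(x) + v_p(y) = 2 + 2 = 4. (Direct check: xy = 878460 = 11^4 · (60).)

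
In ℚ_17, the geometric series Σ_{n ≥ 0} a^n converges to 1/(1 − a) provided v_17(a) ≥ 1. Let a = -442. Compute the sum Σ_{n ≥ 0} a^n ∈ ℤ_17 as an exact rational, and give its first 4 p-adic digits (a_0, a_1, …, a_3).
Σ a^n = 1/(1 − a) = 1/443;  first 4 digits = (1, 8, 11, 7)

v_17(a) = 1 ≥ 1, so the series converges in ℤ_17 to 1/(1 − a) = 1/(1 − (-442)) = 1/443. Expand this rational in ℤ_17: compute digits iteratively via d_i = x_i mod 17, x_{i+1} = (x_i − d_i)/17. The first 4 digits are (1, 8, 11, 7).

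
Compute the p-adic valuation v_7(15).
v_7(15) = 0

v_7(n) is the largest exponent k such that 7^k divides n. Factor out: 15 = 7^0 · 15. (Sign doesn't affect v_p.) So v_7(15) = 0.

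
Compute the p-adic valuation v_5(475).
v_5(475) = 2

v_5(n) is the largest exponent k such that 5^k divides n. Factor out: 475 = 5^2 · 19. (Sign doesn't affect v_p.) So v_5(475) = 2.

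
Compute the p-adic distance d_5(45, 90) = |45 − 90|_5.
d_5(45, 90) = 1/5

Step 1 — x − y = 45 − 90 = -45. Step 2 — v_5(-45) = 1 (factor: -45 = −(5^1 · 9); the sign does not affect v_p). Step 3 — |x − y|_5 = 5^{-1} = 1/5.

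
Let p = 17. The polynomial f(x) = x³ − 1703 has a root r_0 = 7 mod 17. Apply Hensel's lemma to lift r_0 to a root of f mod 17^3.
r_2 = 4597 (mod 4913)

Hensel: r_{i+1} = r_i − f(r_i)/f′(r_i) mod 17^{i+2}, where f′(x) = 3x². Iterate:
  r_0 = 7 (mod 17)
  r_1 = 262 (mod 289)
  r_2 = 4597 (mod 4913)
Final: r = 4597 with f(r) ≡ 0 mod 17^3.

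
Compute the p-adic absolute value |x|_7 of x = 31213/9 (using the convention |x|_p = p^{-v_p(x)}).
|31213/9|_7 = 1/2401

Step 1 — compute v_7(x) by factoring powers of 7 out of the numerator and denominator: v_7(31213/9) = 4. Step 2 — apply |x|_p = p^{-v_p(x)} = 7^{-4} = 1/2401.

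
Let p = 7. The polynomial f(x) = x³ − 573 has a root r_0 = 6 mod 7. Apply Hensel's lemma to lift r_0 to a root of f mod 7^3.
r_2 = 174 (mod 343)

Hensel: r_{i+1} = r_i − f(r_i)/f′(r_i) mod 7^{i+2}, where f′(x) = 3x². Iterate:
  r_0 = 6 (mod 7)
  r_1 = 27 (mod 49)
  r_2 = 174 (mod 343)
Final: r = 174 with f(r) ≡ 0 mod 7^3.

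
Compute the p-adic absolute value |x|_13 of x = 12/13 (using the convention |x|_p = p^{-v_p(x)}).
|12/13|_13 = 13

Step 1 — compute v_13(x) by factoring powers of 13 out of the numerator and denominator: v_13(12/13) = -1. Step 2 — apply |x|_p = p^{-v_p(x)} = 13^{1} = 13.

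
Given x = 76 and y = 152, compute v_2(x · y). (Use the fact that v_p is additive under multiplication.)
v_2(11552) = 5

v_p(x) = 2 (factor: 76 = 2^2 · 19); v_p(y) = 3 (factor: 152 = 2^3 · 19). Additivity: v_p(xy) = v_p(x) + v_p(y) = 2 + 3 = 5. (Direct check: xy = 11552 = 2^5 · (361).)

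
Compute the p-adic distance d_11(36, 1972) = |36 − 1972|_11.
d_11(36, 1972) = 1/121

Step 1 — x − y = 36 − 1972 = -1936. Step 2 — v_11(-1936) = 2 (factor: -1936 = −(11^2 · 16); the sign does not affect v_p). Step 3 — |x − y|_11 = 11^{-2} = 1/121.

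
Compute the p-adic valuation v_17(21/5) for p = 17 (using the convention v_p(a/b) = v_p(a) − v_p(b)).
v_17(21/5) = 0

Factor powers of 17 from the numerator and denominator of the reduced fraction: 21 = 17^0 · 21 and 5 = 17^0 · 5. Apply v_p(a/b) = v_p(a) − v_p(b): v_17(21/5) = 0 − 0 = 0.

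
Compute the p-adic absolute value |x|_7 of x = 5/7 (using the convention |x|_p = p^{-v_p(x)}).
|5/7|_7 = 7

Step 1 — compute v_7(x) by factoring powers of 7 out of the numerator and denominator: v_7(5/7) = -1. Step 2 — apply |x|_p = p^{-v_p(x)} = 7^{1} = 7.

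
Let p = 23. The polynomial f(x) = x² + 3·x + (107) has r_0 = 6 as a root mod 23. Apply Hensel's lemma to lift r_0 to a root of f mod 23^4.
r_3 = 29055 (mod 279841)

Hensel: r_{i+1} = r_i − f(r_i)·(f′(r_i))^{-1} mod 23^{i+2}, f′(x) = 2x + 3. Iterate:
  r_0 = 6 (mod 23)
  r_1 = 489 (mod 529)
  r_2 = 4721 (mod 12167)
  r_3 = 29055 (mod 279841)
Final: r = 29055 satisfies f(r) ≡ 0 mod 23^4.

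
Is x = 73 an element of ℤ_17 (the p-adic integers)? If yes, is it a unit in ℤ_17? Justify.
x ∈ ℤ_17^× (unit); v_17(x) = 0

ℤ_17 = {x ∈ ℚ_17 : v_17(x) ≥ 0} and ℤ_17^× = {x ∈ ℤ_17 : v_17(x) = 0}. Here v_17(73) = v_17(num) − v_17(den) = 0; compare against these criteria.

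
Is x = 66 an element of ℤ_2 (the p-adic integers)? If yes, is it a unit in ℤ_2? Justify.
x ∈ ℤ_2 but not a unit; v_2(x) = 1 > 0

ℤ_2 = {x ∈ ℚ_2 : v_2(x) ≥ 0} and ℤ_2^× = {x ∈ ℤ_2 : v_2(x) = 0}. Here v_2(66) = v_2(num) − v_2(den) = 1; compare against these criteria.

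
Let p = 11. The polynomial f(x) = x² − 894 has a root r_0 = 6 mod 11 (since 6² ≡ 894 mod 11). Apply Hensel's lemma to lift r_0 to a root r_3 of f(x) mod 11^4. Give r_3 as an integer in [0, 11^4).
r_3 = 9939 (mod 14641)

Hensel's recurrence: r_{i+1} = r_i − f(r_i)·(f′(r_i))^{-1} mod 11^{i+2}, with f′(x) = 2x. Iterate:
  r_0 = 6 (mod 11)
  r_1 = 17 (mod 121)
  r_2 = 622 (mod 1331)
  r_3 = 9939 (mod 14641)
Final: r_3 = 9939, and one checks f(r_3) ≡ 0 mod 11^4.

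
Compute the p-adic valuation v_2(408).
v_2(408) = 3

v_2(n) is the largest exponent k such that 2^k divides n. Factor out: 408 = 2^3 · 51. (Sign doesn't affect v_p.) So v_2(408) = 3.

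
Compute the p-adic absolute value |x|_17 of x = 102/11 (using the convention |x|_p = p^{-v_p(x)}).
|102/11|_17 = 1/17

Step 1 — compute v_17(x) by factoring powers of 17 out of the numerator and denominator: v_17(102/11) = 1. Step 2 — apply |x|_p = p^{-v_p(x)} = 17^{-1} = 1/17.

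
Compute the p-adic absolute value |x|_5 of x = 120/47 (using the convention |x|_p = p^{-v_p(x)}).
|120/47|_5 = 1/5

Step 1 — compute v_5(x) by factoring powers of 5 out of the numerator and denominator: v_5(120/47) = 1. Step 2 — apply |x|_p = p^{-v_p(x)} = 5^{-1} = 1/5.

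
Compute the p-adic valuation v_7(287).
v_7(287) = 1

v_7(n) is the largest exponent k such that 7^k divides n. Factor out: 287 = 7^1 · 41. (Sign doesn't affect v_p.) So v_7(287) = 1.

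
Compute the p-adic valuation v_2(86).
v_2(86) = 1

v_2(n) is the largest exponent k such that 2^k divides n. Factor out: 86 = 2^1 · 43. (Sign doesn't affect v_p.) So v_2(86) = 1.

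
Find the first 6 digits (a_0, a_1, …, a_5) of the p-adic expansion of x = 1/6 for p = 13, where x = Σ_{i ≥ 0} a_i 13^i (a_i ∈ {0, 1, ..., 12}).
(a_0, …, a_5) = (11, 10, 10, 10, 10, 10)

v_13(1/6) = 0 (numerator and denominator both coprime to 13), so x ∈ ℤ_13^×. Compute digits iteratively via a_i = x_i mod 13, x_{i+1} = (x_i − a_i)/13, with x_0 = x:
  x_0 = 1/6;  a_0 = 11;  x_1 = (x_0 − 11)/13 = -5/6
  x_1 = -5/6;  a_1 = 10;  x_2 = (x_1 − 10)/13 = -5/6
  x_2 = -5/6;  a_2 = 10;  x_3 = (x_2 − 10)/13 = -5/6
  x_3 = -5/6;  a_3 = 10;  x_4 = (x_3 − 10)/13 = -5/6
  x_4 = -5/6;  a_4 = 10;  x_5 = (x_4 − 10)/13 = -5/6
  x_5 = -5/6;  a_5 = 10;  x_6 = (x_5 − 10)/13 = -5/6
Digits: (11, 10, 10, 10, 10, 10).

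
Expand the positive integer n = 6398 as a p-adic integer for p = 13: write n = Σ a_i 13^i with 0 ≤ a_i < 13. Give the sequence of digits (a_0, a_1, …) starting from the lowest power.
(a_0, a_1, …) = (2, 11, 11, 2)

Repeated division by 13 gives the digits low-to-high: 6398 = 2 + 11·13^1 + 11·13^2 + 2·13^3. Digit sequence: (2, 11, 11, 2).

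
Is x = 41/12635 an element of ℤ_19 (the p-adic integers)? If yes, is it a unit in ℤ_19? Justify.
x ∉ ℤ_19 (v_19(x) = -2 < 0)

ℤ_19 = {x ∈ ℚ_19 : v_19(x) ≥ 0} and ℤ_19^× = {x ∈ ℤ_19 : v_19(x) = 0}. Here v_19(41/12635) = v_19(num) − v_19(den) = -2; compare against these criteria.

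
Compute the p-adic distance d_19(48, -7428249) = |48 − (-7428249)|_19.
d_19(48, -7428249) = 1/2476099

Step 1 — x − y = 48 − (-7428249) = 7428297. Step 2 — v_19(7428297) = 5 (factor: 7428297 = (19^5 · 3); the sign does not affect v_p). Step 3 — |x − y|_19 = 19^{-5} = 1/2476099.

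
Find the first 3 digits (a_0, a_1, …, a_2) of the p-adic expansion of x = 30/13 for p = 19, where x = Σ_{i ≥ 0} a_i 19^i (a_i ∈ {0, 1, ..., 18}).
(a_0, …, a_2) = (14, 14, 8)

v_19(30/13) = 0 (numerator and denominator both coprime to 19), so x ∈ ℤ_19^×. Compute digits iteratively via a_i = x_i mod 19, x_{i+1} = (x_i − a_i)/19, with x_0 = x:
  x_0 = 30/13;  a_0 = 14;  x_1 = (x_0 − 14)/19 = -8/13
  x_1 = -8/13;  a_1 = 14;  x_2 = (x_1 − 14)/19 = -10/13
  x_2 = -10/13;  a_2 = 8;  x_3 = (x_2 − 8)/19 = -6/13
Digits: (14, 14, 8).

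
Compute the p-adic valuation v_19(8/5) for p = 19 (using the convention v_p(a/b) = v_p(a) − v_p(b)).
v_19(8/5) = 0

Factor powers of 19 from the numerator and denominator of the reduced fraction: 8 = 19^0 · 8 and 5 = 19^0 · 5. Apply v_p(a/b) = v_p(a) − v_p(b): v_19(8/5) = 0 − 0 = 0.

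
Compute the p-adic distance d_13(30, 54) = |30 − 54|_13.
d_13(30, 54) = 1

Step 1 — x − y = 30 − 54 = -24. Step 2 — v_13(-24) = 0 (factor: -24 = −(13^0 · 24); the sign does not affect v_p). Step 3 — |x − y|_13 = 13^{0} = 1.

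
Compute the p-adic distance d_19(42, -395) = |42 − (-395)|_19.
d_19(42, -395) = 1/19

Step 1 — x − y = 42 − (-395) = 437. Step 2 — v_19(437) = 1 (factor: 437 = (19^1 · 23); the sign does not affect v_p). Step 3 — |x − y|_19 = 19^{-1} = 1/19.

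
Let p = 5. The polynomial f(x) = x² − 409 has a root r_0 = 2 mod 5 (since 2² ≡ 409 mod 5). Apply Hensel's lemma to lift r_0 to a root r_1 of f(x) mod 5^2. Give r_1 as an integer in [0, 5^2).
r_1 = 22 (mod 25)

Hensel's recurrence: r_{i+1} = r_i − f(r_i)·(f′(r_i))^{-1} mod 5^{i+2}, with f′(x) = 2x. Iterate:
  r_0 = 2 (mod 5)
  r_1 = 22 (mod 25)
Final: r_1 = 22, and one checks f(r_1) ≡ 0 mod 5^2.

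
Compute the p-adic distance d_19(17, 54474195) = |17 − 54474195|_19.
d_19(17, 54474195) = 1/2476099

Step 1 — x − y = 17 − 54474195 = -54474178. Step 2 — v_19(-54474178) = 5 (factor: -54474178 = −(19^5 · 22); the sign does not affect v_p). Step 3 — |x − y|_19 = 19^{-5} = 1/2476099.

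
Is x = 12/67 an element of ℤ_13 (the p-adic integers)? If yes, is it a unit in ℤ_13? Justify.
x ∈ ℤ_13^× (unit); v_13(x) = 0

ℤ_13 = {x ∈ ℚ_13 : v_13(x) ≥ 0} and ℤ_13^× = {x ∈ ℤ_13 : v_13(x) = 0}. Here v_13(12/67) = v_13(num) − v_13(den) = 0; compare against these criteria.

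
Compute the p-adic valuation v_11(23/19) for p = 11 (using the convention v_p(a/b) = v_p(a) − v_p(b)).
v_11(23/19) = 0

Factor powers of 11 from the numerator and denominator of the reduced fraction: 23 = 11^0 · 23 and 19 = 11^0 · 19. Apply v_p(a/b) = v_p(a) − v_p(b): v_11(23/19) = 0 − 0 = 0.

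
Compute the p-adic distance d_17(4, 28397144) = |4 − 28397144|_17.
d_17(4, 28397144) = 1/1419857

Step 1 — x − y = 4 − 28397144 = -28397140. Step 2 — v_17(-28397140) = 5 (factor: -28397140 = −(17^5 · 20); the sign does not affect v_p). Step 3 — |x − y|_17 = 17^{-5} = 1/1419857.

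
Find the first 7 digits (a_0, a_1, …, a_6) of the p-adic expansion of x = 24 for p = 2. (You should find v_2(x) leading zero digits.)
(a_0, …, a_6) = (0, 0, 0, 1, 1, 0, 0)

v_2(24) = 3, so a_0 = ... = a_2 = 0. Factor out: x = 2^3 · u with u = 3 a unit in ℤ_2. Expand u iteratively via a_{v+i} = u_i mod 2, u_{i+1} = (u_i − a_{v+i})/2:
  u_0 = 3;  a_3 = 1;  u_1 = (u_0 − 1)/2 = 1
  u_1 = 1;  a_4 = 1;  u_2 = (u_1 − 1)/2 = 0
  u_2 = 0;  a_5 = 0;  u_3 = (u_2 − 0)/2 = 0
  u_3 = 0;  a_6 = 0;  u_4 = (u_3 − 0)/2 = 0
Digits: (0, 0, 0, 1, 1, 0, 0).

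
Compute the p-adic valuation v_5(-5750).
v_5(-5750) = 3

v_5(n) is the largest exponent k such that 5^k divides n. Factor out: -5750 = -5^3 · 46. (Sign doesn't affect v_p.) So v_5(-5750) = 3.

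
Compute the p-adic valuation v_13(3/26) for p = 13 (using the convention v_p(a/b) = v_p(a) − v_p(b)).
v_13(3/26) = -1

Factor powers of 13 from the numerator and denominator of the reduced fraction: 3 = 13^0 · 3 and 26 = 13^1 · 2. Apply v_p(a/b) = v_p(a) − v_p(b): v_13(3/26) = 0 − 1 = -1.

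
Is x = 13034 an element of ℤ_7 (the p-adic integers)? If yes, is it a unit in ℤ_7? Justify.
x ∈ ℤ_7 but not a unit; v_7(x) = 3 > 0

ℤ_7 = {x ∈ ℚ_7 : v_7(x) ≥ 0} and ℤ_7^× = {x ∈ ℤ_7 : v_7(x) = 0}. Here v_7(13034) = v_7(num) − v_7(den) = 3; compare against these criteria.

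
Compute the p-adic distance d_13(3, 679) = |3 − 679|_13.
d_13(3, 679) = 1/169

Step 1 — x − y = 3 − 679 = -676. Step 2 — v_13(-676) = 2 (factor: -676 = −(13^2 · 4); the sign does not affect v_p). Step 3 — |x − y|_13 = 13^{-2} = 1/169.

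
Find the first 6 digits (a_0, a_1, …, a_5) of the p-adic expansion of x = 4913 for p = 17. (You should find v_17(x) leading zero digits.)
(a_0, …, a_5) = (0, 0, 0, 1, 0, 0)

v_17(4913) = 3, so a_0 = ... = a_2 = 0. Factor out: x = 17^3 · u with u = 1 a unit in ℤ_17. Expand u iteratively via a_{v+i} = u_i mod 17, u_{i+1} = (u_i − a_{v+i})/17:
  u_0 = 1;  a_3 = 1;  u_1 = (u_0 − 1)/17 = 0
  u_1 = 0;  a_4 = 0;  u_2 = (u_1 − 0)/17 = 0
  u_2 = 0;  a_5 = 0;  u_3 = (u_2 − 0)/17 = 0
Digits: (0, 0, 0, 1, 0, 0).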